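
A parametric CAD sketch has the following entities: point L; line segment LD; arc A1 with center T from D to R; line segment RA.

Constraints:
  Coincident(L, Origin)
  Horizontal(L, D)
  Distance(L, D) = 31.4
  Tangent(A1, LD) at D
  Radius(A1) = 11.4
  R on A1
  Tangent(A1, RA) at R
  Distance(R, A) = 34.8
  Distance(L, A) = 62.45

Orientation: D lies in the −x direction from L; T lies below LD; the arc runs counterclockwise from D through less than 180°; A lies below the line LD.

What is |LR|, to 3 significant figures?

44.4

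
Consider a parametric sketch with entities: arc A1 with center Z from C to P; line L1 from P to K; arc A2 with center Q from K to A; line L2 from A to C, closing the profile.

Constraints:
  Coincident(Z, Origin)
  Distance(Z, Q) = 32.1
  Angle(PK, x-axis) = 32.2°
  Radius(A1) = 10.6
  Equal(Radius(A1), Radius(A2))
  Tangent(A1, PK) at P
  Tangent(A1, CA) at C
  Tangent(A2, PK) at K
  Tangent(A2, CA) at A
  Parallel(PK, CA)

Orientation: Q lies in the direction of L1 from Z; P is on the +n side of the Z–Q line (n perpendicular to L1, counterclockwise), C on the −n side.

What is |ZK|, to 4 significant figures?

33.80

The slot axis is L1's direction at 32.2°, so u = (cos 32.2°, sin 32.2°) = (0.8462, 0.5329) and n = (−sin 32.2°, cos 32.2°) = (-0.5329, 0.8462). Z is at the origin and Q lies 32.1 along u from Z, so Q = 32.1·u = (27.16, 17.11). Tangency of A1 to both parallel lines with radius 10.6 puts P and C at Z ± 10.6·n: P = (-5.648, 8.970), C = (5.648, -8.970). Equal radii place K and A the same way about Q: K = Q + 10.6·n = (21.51, 26.07), A = Q − 10.6·n = (32.81, 8.136). Then |ZK| = |K − Z| = 33.80.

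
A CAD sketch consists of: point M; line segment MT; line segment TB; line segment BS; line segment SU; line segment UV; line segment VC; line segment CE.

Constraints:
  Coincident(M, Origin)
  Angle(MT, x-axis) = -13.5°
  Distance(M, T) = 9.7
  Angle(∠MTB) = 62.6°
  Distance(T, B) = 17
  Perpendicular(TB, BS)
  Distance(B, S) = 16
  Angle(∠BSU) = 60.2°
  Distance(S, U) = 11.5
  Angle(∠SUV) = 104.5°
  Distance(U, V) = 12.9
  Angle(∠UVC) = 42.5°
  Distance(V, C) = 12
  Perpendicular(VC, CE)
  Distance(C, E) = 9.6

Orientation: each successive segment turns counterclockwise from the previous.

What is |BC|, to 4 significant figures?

8.585

M is at the origin; MT runs at -13.5° with length 9.7, so T = (9.432, -2.264). ∠MTB = 62.6° gives TB at 103.9° from the x-axis; with |TB| = 17.0, B = (5.348, 14.24). The perpendicularity gives BS at right angles to TB, so BS runs at -166.1°; with |BS| = 16.0, S = (-10.18, 10.39). ∠BSU = 60.2° gives SU at -46.30° from the x-axis; with |SU| = 11.5, U = (-2.238, 2.080). ∠SUV = 104.5° gives UV at 29.20° from the x-axis; with |UV| = 12.9, V = (9.022, 8.373). ∠UVC = 42.5° gives VC at 166.7° from the x-axis; with |VC| = 12.0, C = (-2.656, 11.13). Then |BC| = |C − B| = 8.585.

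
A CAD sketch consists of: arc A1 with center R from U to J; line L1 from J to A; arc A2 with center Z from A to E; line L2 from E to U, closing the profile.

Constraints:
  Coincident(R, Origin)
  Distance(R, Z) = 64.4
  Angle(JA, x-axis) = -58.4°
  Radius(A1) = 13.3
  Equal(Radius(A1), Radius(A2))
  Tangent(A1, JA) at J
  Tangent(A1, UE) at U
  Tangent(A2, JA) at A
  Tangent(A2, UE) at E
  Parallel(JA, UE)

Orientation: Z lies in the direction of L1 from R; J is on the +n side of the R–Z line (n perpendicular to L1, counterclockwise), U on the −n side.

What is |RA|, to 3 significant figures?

65.8

The slot axis is L1's direction at -58.4°, so u = (cos -58.4°, sin -58.4°) = (0.524, -0.852) and n = (−sin -58.4°, cos -58.4°) = (0.852, 0.524). R is at the origin and Z lies 64.4 along u from R, so Z = 64.4·u = (33.7, -54.9). Tangency of A1 to both parallel lines with radius 13.3 puts J and U at R ± 13.3·n: J = (11.3, 6.97), U = (-11.3, -6.97). Equal radii place A and E the same way about Z: A = Z + 13.3·n = (45.1, -47.9), E = Z − 13.3·n = (22.4, -61.8). Then |RA| = |A − R| = 65.8.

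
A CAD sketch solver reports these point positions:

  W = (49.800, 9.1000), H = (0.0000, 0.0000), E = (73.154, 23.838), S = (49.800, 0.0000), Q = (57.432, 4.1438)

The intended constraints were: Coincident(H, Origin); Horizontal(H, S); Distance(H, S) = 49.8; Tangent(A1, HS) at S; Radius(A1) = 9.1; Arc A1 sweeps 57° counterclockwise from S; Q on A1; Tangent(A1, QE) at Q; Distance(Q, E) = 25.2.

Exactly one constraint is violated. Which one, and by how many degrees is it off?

Tangent(A1, QE) at Q — off by 5.60°.

H = (0.00, 0.00) ✓; H.y = 0.00, S.y = 0.00 ✓; |HS| = 49.80 ✓; ∠(WS, SH) = 90.00° ✓; |WS| = 9.100 ✓; bearing(W→Q) − bearing(W→S) = 57.00° ✓; |WQ| = 9.100 ✓; ∠(WQ, QE) = 95.60° ✗; |QE| = 25.20 ✓.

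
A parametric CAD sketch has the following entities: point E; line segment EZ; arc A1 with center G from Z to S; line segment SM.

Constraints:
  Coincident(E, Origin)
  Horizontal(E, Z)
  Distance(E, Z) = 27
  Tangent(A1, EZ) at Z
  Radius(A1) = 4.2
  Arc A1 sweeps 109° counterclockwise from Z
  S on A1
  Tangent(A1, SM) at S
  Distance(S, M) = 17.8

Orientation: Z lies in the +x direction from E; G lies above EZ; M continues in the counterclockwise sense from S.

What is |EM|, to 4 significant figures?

33.70

E is at the origin; EZ is horizontal with |EZ| = 27.0 and Z on the +x side, so Z = (27.00, 0.000). Since A1 is tangent to EZ there, GZ ⟂ EZ, so G = Z + (0, 4.2) = (27.00, 4.200). On A1, Z sits at bearing -90° from G; a 109° counterclockwise sweep puts S at bearing 19°, so S = G + 4.2·(cos 19°, sin 19°) = (30.97, 5.567). Tangency of A1 to SM means the radius GS is perpendicular to SM, so SM runs along (−sin 19°, cos 19°); with |SM| = 17.8, M = (25.18, 22.40). Then |EM| = |M − E| = 33.70.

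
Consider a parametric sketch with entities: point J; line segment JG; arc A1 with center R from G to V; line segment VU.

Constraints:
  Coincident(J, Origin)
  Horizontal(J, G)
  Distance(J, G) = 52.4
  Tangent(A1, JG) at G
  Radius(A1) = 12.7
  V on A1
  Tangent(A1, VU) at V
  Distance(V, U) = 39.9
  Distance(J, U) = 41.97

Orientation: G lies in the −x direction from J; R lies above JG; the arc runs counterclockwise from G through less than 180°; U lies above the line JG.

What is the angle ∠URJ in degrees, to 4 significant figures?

50.06°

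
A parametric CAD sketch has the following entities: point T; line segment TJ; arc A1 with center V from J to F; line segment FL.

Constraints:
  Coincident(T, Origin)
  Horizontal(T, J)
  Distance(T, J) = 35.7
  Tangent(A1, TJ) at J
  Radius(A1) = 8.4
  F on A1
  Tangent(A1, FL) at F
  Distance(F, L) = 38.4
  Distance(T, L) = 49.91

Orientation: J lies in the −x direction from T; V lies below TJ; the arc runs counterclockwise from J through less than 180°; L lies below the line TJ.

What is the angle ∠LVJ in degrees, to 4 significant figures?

158.8°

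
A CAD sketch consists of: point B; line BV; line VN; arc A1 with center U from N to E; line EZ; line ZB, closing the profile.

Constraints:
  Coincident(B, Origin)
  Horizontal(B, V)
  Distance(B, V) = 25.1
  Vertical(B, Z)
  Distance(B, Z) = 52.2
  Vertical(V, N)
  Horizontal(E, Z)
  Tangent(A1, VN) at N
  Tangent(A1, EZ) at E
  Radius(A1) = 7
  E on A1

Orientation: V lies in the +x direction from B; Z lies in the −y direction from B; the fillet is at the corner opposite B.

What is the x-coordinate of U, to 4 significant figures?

18.10

B is at the origin; BV is horizontal with |BV| = 25.1 and V on the +x side, so V = (25.10, 0.000). B and Z share the same x with |BZ| = 52.2 and Z on the −y side, so Z = (0.000, -52.20). The virtual corner opposite B is at (25.10, -52.20). A1 meets VN tangentially, so UN is at right angles to VN and since A1 is tangent to EZ there, UE ⟂ EZ, with radius 7.0, so the center U sits 7.0 in from both sides at U = (18.10, -45.20). So U.x = 18.10.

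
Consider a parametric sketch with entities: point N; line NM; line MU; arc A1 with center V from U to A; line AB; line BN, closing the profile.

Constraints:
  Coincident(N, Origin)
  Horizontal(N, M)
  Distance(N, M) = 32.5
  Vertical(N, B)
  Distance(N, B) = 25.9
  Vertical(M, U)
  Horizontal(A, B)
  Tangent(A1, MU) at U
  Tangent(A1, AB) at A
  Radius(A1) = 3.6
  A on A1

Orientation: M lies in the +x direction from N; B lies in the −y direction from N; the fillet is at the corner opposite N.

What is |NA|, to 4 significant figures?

38.81

N is at the origin; NM is horizontal with |NM| = 32.5 and M on the +x side, so M = (32.50, 0.000). NB is vertical with |NB| = 25.9 and B on the −y side, so B = (0.000, -25.90). The virtual corner opposite N is at (32.50, -25.90). A1 meets MU tangentially, so VU is at right angles to MU and the tangent condition forces VA to be normal to AB, with radius 3.6, so the center V sits 3.6 in from both sides at V = (28.90, -22.30). That places the tangent points at U = (32.50, -22.30) on MU and A = (28.90, -25.90) on AB. Then |NA| = |A − N| = 38.81.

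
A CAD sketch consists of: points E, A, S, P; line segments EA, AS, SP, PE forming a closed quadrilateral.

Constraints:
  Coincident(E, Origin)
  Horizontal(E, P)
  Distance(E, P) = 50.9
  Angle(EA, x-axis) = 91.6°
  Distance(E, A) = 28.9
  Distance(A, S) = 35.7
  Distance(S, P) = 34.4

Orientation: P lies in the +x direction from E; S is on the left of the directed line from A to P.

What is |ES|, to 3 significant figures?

46.3

Checks: |AS| = 35.70 ✓; |SP| = 34.40 ✓.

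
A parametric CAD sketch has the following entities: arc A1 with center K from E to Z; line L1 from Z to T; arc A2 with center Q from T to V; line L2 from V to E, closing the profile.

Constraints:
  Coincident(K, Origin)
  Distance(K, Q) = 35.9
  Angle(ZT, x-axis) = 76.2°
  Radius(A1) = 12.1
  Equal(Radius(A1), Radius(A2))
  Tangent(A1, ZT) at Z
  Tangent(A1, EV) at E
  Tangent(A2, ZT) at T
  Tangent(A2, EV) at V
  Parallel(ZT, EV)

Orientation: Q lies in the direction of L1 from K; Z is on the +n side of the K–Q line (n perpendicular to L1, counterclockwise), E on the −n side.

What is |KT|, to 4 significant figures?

37.88

The slot axis is L1's direction at 76.2°, so u = (cos 76.2°, sin 76.2°) = (0.2385, 0.9711) and n = (−sin 76.2°, cos 76.2°) = (-0.9711, 0.2385). K is at the origin and Q lies 35.9 along u from K, so Q = 35.9·u = (8.563, 34.86). Tangency of A1 to both parallel lines with radius 12.1 puts Z and E at K ± 12.1·n: Z = (-11.75, 2.886), E = (11.75, -2.886). Equal radii place T and V the same way about Q: T = Q + 12.1·n = (-3.187, 37.75), V = Q − 12.1·n = (20.31, 31.98). Then |KT| = |T − K| = 37.88.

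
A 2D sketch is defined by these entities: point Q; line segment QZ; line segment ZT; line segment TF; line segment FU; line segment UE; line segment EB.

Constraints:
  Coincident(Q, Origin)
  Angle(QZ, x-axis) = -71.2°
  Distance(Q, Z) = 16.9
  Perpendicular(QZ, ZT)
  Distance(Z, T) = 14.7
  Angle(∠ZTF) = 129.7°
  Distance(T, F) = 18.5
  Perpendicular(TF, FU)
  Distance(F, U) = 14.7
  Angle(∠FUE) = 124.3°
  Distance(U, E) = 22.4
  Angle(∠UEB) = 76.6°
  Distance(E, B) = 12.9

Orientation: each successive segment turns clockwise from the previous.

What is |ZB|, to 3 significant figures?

6.21

∠FUE = 124.3° gives UE at 2.80° from the x-axis; with |UE| = 22.4, E = (5.81, 2.56). ∠UEB = 76.6° gives EB at -101° from the x-axis; with |EB| = 12.9, B = (3.44, -10.1). Then |ZB| = |B − Z| = 6.21.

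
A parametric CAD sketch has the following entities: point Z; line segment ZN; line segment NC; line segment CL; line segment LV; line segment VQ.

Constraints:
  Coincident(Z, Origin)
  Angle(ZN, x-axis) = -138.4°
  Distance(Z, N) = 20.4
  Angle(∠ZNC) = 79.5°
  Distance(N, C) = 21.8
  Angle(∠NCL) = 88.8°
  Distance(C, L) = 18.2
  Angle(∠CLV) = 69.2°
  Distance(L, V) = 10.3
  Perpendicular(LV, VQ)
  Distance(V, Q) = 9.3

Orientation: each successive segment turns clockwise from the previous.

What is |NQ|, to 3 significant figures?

16.4

Z is at the origin; ZN runs at -138.4° with length 20.4, so N = (-15.3, -13.5). ∠ZNC = 79.5° gives NC at 121° from the x-axis; with |NC| = 21.8, C = (-26.5, 5.12). ∠NCL = 88.8° gives CL at 29.9° from the x-axis; with |CL| = 18.2, L = (-10.7, 14.2). ∠CLV = 69.2° gives LV at -80.9° from the x-axis; with |LV| = 10.3, V = (-9.11, 4.02). LV is perpendicular to VQ, so VQ runs at -171°; with |VQ| = 9.3, Q = (-18.3, 2.55). Then |NQ| = |Q − N| = 16.4.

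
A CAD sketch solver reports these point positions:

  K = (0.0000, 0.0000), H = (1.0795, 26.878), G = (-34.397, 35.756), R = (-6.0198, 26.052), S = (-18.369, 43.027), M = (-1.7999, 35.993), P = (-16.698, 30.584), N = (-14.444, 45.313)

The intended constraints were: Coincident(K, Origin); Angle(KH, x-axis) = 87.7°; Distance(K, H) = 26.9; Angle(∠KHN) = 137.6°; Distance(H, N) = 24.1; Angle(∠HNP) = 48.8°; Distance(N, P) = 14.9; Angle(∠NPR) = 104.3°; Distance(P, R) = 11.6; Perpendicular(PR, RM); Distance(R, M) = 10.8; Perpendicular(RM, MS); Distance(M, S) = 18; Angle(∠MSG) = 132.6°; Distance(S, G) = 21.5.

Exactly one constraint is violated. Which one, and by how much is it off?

Distance(S, G) = 21.5 — off by 3.90.

K = (0.00, 0.00) ✓; KH at 87.70° ✓; |KH| = 26.90 ✓; ∠KHN = 137.6° ✓; |HN| = 24.10 ✓; ∠HNP = 48.80° ✓; |NP| = 14.90 ✓; ∠NPR = 104.3° ✓; |PR| = 11.60 ✓; ∠(PR, RM) = 90.00° ✓; |RM| = 10.80 ✓; ∠(RM, MS) = 90.00° ✓; |MS| = 18.00 ✓; ∠MSG = 132.6° ✓; |SG| = 17.60 ✗.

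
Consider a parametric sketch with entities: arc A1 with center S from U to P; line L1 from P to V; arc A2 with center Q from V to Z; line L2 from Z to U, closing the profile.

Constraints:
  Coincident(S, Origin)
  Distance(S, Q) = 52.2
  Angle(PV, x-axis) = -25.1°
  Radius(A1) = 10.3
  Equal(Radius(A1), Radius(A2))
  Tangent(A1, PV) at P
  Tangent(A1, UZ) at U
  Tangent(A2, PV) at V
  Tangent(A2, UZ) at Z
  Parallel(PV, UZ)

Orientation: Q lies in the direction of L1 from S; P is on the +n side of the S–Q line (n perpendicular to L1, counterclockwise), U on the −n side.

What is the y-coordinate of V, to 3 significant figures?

-12.8

Tangency of A1 to both parallel lines with radius 10.3 puts P and U at S ± 10.3·n: P = (4.37, 9.33), U = (-4.37, -9.33). Equal radii place V and Z the same way about Q: V = Q + 10.3·n = (51.6, -12.8), Z = Q − 10.3·n = (42.9, -31.5). So V.y = -12.8.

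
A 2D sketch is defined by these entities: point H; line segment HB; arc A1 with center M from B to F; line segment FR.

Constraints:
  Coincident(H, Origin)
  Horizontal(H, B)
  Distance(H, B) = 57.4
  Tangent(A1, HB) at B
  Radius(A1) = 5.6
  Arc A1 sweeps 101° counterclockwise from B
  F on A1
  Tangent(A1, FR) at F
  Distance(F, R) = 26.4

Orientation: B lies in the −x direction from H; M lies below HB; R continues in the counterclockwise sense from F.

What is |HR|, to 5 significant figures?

66.404

H is at the origin; HB is horizontal with |HB| = 57.4 and B on the −x side, so B = (-57.400, 0.0000). Tangency of A1 to HB means the radius MB is perpendicular to HB, so M = B + (0, -5.6) = (-57.400, -5.6000). On A1, B sits at bearing 90° from M; a 101° counterclockwise sweep puts F at bearing 191°, so F = M + 5.6·(cos 191°, sin 191°) = (-62.897, -6.6685). A1 meets FR tangentially, so MF is at right angles to FR, so FR runs along (−sin 191°, cos 191°); with |FR| = 26.4, R = (-57.860, -32.583). Then |HR| = |R − H| = 66.404.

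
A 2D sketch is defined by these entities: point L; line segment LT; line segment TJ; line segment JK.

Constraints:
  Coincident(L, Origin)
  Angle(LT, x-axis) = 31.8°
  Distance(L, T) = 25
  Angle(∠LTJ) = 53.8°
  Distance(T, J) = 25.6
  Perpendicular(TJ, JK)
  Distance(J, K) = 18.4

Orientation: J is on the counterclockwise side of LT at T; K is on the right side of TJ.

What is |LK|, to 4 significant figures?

40.07

L is at the origin; LT runs at 31.8° with length 25.0, so T = 25.0·(cos 31.8°, sin 31.8°) = (21.25, 13.17). ∠LTJ = 53.8°, so TJ runs at 31.8° + (180° − 53.8°) = 158.0° from the x-axis; with |TJ| = 25.6, J = T + 25.6·(cos 158.0°, sin 158.0°) = (-2.489, 22.76). TJ ⟂ JK; with |JK| = 18.4 on the right of TJ, K = J + 18.4·(0.3746, 0.9272) = (4.404, 39.82). Then |LK| = |K − L| = 40.07.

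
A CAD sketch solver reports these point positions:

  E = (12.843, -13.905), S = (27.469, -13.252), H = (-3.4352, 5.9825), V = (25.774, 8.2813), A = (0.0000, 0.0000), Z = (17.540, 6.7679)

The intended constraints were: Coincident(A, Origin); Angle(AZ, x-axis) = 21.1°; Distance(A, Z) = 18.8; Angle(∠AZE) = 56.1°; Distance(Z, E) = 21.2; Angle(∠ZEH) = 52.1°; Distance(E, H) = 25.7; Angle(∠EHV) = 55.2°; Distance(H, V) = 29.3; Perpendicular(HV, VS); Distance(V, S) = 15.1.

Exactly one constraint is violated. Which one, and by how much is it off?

Distance(V, S) = 15.1 — off by 6.50.

A = (0.00, 0.00) ✓; AZ at 21.10° ✓; |AZ| = 18.80 ✓; ∠AZE = 56.10° ✓; |ZE| = 21.20 ✓; ∠ZEH = 52.10° ✓; |EH| = 25.70 ✓; ∠EHV = 55.20° ✓; |HV| = 29.30 ✓; ∠(HV, VS) = 90.00° ✓; |VS| = 21.60 ✗.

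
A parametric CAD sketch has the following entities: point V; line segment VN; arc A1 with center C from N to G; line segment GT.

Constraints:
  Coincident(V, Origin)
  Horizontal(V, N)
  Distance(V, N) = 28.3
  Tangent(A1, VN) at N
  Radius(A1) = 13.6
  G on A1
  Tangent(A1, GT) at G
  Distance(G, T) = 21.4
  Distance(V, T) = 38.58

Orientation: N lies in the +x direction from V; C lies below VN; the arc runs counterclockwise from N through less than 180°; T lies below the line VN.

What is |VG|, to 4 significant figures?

20.31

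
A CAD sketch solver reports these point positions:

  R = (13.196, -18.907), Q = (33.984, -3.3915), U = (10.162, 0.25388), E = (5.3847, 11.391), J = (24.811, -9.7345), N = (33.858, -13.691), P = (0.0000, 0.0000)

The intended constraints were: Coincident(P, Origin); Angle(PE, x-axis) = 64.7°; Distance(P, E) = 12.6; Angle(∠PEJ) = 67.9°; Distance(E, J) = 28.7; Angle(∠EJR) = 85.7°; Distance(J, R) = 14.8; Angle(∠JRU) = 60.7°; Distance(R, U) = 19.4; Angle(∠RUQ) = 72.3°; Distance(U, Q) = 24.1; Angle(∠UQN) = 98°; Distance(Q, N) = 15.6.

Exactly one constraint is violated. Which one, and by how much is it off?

Distance(Q, N) = 15.6 — off by 5.30.

P = (0.00, 0.00) ✓; PE at 64.70° ✓; |PE| = 12.60 ✓; ∠PEJ = 67.90° ✓; |EJ| = 28.70 ✓; ∠EJR = 85.70° ✓; |JR| = 14.80 ✓; ∠JRU = 60.70° ✓; |RU| = 19.40 ✓; ∠RUQ = 72.30° ✓; |UQ| = 24.10 ✓; ∠UQN = 98.00° ✓; |QN| = 10.30 ✗.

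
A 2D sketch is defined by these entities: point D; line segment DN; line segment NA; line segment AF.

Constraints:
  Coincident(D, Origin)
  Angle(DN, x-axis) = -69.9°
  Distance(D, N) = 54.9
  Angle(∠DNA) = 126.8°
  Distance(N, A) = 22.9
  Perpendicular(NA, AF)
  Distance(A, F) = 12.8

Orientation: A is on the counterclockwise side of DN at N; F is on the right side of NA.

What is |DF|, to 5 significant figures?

79.585

D is at the origin; DN runs at -69.9° with length 54.9, so N = 54.9·(cos -69.9°, sin -69.9°) = (18.867, -51.556). ∠DNA = 126.8°, so NA runs at -69.9° + (180° − 126.8°) = -16.700° from the x-axis; with |NA| = 22.9, A = N + 22.9·(cos -16.700°, sin -16.700°) = (40.801, -58.137). NA is perpendicular to AF; with |AF| = 12.8 on the right of NA, F = A + 12.8·(-0.28736, -0.95782) = (37.123, -70.397). Then |DF| = |F − D| = 79.585.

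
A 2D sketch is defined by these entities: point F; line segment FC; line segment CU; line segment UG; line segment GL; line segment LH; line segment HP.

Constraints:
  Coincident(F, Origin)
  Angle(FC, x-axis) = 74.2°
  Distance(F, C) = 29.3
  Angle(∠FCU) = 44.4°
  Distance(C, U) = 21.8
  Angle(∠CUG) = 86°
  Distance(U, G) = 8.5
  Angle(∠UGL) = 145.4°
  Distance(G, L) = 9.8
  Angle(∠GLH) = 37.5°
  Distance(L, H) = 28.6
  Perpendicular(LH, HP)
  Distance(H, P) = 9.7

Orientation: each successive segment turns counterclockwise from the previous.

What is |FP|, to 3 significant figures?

33.1

∠GLH = 37.5° gives LH at 121° from the x-axis; with |LH| = 28.6, H = (-11.8, 31.2). LH ⟂ HP, so HP runs at -149°; with |HP| = 9.7, P = (-20.1, 26.2). Then |FP| = |P − F| = 33.1.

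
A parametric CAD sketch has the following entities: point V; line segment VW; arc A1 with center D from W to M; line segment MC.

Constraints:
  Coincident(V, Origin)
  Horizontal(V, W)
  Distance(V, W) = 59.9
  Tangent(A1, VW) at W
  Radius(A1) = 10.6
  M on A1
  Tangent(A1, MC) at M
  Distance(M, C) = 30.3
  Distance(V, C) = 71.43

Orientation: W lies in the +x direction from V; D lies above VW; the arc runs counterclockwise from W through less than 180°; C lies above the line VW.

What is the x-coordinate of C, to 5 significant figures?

57.338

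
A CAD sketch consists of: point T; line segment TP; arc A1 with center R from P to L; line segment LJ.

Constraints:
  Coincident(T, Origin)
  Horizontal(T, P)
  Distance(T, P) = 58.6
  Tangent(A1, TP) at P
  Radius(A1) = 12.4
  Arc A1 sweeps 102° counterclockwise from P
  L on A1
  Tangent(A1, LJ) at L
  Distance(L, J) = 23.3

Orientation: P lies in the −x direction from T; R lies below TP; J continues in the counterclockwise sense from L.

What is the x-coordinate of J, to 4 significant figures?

-65.88

T is at the origin; TP is horizontal with |TP| = 58.6 and P on the −x side, so P = (-58.60, 0.000). The tangent condition forces RP to be normal to TP, so R = P + (0, -12.4) = (-58.60, -12.40). On A1, P sits at bearing 90° from R; a 102° counterclockwise sweep puts L at bearing 192°, so L = R + 12.4·(cos 192°, sin 192°) = (-70.73, -14.98). Since A1 is tangent to LJ there, RL ⟂ LJ, so LJ runs along (−sin 192°, cos 192°); with |LJ| = 23.3, J = (-65.88, -37.77). So J.x = -65.88.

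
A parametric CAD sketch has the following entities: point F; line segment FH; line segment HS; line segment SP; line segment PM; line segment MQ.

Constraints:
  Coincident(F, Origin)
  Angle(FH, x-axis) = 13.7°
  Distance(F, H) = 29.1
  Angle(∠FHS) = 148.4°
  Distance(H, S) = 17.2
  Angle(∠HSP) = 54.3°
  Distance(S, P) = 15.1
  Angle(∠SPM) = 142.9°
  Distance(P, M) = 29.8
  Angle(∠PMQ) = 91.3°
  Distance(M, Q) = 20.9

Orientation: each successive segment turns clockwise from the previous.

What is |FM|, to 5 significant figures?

7.4900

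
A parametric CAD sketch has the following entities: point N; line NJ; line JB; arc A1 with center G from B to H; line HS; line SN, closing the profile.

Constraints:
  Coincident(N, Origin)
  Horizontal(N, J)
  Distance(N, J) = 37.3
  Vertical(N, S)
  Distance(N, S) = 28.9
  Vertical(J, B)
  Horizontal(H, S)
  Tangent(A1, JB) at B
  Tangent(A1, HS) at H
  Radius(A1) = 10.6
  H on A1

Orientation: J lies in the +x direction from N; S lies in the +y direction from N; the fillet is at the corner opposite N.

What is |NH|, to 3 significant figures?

39.3

The virtual corner opposite N is at (37.3, 28.9). The tangent condition forces GB to be normal to JB and A1 meets HS tangentially, so GH is at right angles to HS, with radius 10.6, so the center G sits 10.6 in from both sides at G = (26.7, 18.3). That places the tangent points at B = (37.3, 18.3) on JB and H = (26.7, 28.9) on HS. Then |NH| = |H − N| = 39.3.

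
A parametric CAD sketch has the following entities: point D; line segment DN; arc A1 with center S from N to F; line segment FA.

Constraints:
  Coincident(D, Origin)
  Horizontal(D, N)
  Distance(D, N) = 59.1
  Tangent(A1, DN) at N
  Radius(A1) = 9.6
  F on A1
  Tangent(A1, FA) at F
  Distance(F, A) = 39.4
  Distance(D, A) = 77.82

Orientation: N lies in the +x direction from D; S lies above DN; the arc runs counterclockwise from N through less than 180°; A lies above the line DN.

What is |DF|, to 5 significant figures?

69.456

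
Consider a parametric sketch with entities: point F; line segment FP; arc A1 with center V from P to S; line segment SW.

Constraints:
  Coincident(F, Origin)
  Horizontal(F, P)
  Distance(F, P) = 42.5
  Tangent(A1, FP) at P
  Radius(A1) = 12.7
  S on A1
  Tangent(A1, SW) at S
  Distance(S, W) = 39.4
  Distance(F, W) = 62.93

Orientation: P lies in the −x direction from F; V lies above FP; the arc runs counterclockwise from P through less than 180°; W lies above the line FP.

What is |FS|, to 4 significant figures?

32.95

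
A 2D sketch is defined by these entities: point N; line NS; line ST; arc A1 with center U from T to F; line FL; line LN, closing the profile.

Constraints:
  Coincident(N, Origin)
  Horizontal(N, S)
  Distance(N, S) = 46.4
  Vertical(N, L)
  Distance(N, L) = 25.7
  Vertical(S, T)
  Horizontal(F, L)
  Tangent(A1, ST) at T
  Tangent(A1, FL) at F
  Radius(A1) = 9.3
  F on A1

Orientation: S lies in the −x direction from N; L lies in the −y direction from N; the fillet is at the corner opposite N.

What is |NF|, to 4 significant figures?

45.13

The virtual corner opposite N is at (-46.40, -25.70). Since A1 is tangent to ST there, UT ⟂ ST and A1 meets FL tangentially, so UF is at right angles to FL, with radius 9.3, so the center U sits 9.3 in from both sides at U = (-37.10, -16.40). That places the tangent points at T = (-46.40, -16.40) on ST and F = (-37.10, -25.70) on FL. Then |NF| = |F − N| = 45.13.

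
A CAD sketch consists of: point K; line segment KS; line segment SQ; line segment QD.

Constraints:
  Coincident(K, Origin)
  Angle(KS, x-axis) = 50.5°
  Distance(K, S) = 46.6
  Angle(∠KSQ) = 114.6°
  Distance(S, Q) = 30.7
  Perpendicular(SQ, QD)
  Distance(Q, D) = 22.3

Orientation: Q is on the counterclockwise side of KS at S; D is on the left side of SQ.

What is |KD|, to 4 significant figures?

53.97

K is at the origin; KS runs at 50.5° with length 46.6, so S = 46.6·(cos 50.5°, sin 50.5°) = (29.64, 35.96). ∠KSQ = 114.6°, so SQ runs at 50.5° + (180° − 114.6°) = 115.9° from the x-axis; with |SQ| = 30.7, Q = S + 30.7·(cos 115.9°, sin 115.9°) = (16.23, 63.57). SQ is perpendicular to QD; with |QD| = 22.3 on the left of SQ, D = Q + 22.3·(-0.8996, -0.4368) = (-3.829, 53.83). Then |KD| = |D − K| = 53.97.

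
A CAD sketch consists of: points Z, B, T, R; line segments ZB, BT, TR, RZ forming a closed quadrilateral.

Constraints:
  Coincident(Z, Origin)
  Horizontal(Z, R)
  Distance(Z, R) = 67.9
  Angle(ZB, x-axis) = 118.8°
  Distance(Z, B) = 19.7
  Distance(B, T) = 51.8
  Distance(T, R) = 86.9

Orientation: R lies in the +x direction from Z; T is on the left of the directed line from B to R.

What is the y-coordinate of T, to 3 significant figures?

65.1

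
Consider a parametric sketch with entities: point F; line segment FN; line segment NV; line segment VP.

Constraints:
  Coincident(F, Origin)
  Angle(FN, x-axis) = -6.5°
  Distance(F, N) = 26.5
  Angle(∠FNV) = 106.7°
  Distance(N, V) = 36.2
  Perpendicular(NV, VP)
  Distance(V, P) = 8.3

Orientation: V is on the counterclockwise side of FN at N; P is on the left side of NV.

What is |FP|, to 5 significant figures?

47.027

F is at the origin; FN runs at -6.5° with length 26.5, so N = 26.5·(cos -6.5°, sin -6.5°) = (26.330, -2.9999). ∠FNV = 106.7°, so NV runs at -6.5° + (180° − 106.7°) = 66.800° from the x-axis; with |NV| = 36.2, V = N + 36.2·(cos 66.800°, sin 66.800°) = (40.590, 30.273). The perpendicularity gives VP at right angles to NV; with |VP| = 8.3 on the left of NV, P = V + 8.3·(-0.91914, 0.39394) = (32.962, 33.543). Then |FP| = |P − F| = 47.027.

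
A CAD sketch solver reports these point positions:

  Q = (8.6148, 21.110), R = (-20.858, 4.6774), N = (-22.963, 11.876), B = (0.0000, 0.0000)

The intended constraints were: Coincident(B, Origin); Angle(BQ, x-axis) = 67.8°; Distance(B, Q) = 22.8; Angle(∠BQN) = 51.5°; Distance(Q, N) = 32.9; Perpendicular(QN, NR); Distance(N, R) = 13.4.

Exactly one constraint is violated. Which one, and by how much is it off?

Distance(N, R) = 13.4 — off by 5.90.

B = (0.00, 0.00) ✓; BQ at 67.80° ✓; |BQ| = 22.80 ✓; ∠BQN = 51.50° ✓; |QN| = 32.90 ✓; ∠(QN, NR) = 90.00° ✓; |NR| = 7.500 ✗.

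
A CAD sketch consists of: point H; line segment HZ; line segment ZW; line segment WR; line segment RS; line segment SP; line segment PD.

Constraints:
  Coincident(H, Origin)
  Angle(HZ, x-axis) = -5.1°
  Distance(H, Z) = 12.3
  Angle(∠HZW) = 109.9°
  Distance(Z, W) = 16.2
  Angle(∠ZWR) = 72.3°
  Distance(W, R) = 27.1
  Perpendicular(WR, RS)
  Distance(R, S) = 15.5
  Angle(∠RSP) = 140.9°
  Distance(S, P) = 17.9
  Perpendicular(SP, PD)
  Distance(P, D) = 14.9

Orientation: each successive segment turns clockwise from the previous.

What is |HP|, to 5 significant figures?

13.559

H is at the origin; HZ runs at -5.1° with length 12.3, so Z = (12.251, -1.0934). ∠HZW = 109.9° gives ZW at -75.200° from the x-axis; with |ZW| = 16.2, W = (16.390, -16.756). ∠ZWR = 72.3° gives WR at 177.10° from the x-axis; with |WR| = 27.1, R = (-10.676, -15.385). The perpendicularity gives RS at right angles to WR, so RS runs at 87.100°; with |RS| = 15.5, S = (-9.8916, 0.095280). ∠RSP = 140.9° gives SP at 48.000° from the x-axis; with |SP| = 17.9, P = (2.0859, 13.398). Then |HP| = |P − H| = 13.559.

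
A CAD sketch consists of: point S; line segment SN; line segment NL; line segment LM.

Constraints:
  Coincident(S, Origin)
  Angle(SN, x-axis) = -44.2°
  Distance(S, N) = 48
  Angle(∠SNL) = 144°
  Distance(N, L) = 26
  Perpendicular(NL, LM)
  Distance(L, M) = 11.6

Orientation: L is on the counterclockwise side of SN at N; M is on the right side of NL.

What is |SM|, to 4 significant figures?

76.08

S is at the origin; SN runs at -44.2° with length 48.0, so N = 48.0·(cos -44.2°, sin -44.2°) = (34.41, -33.46). ∠SNL = 144.0°, so NL runs at -44.2° + (180° − 144.0°) = -8.200° from the x-axis; with |NL| = 26.0, L = N + 26.0·(cos -8.200°, sin -8.200°) = (60.15, -37.17). NL ⟂ LM; with |LM| = 11.6 on the right of NL, M = L + 11.6·(-0.1426, -0.9898) = (58.49, -48.65). Then |SM| = |M − S| = 76.08.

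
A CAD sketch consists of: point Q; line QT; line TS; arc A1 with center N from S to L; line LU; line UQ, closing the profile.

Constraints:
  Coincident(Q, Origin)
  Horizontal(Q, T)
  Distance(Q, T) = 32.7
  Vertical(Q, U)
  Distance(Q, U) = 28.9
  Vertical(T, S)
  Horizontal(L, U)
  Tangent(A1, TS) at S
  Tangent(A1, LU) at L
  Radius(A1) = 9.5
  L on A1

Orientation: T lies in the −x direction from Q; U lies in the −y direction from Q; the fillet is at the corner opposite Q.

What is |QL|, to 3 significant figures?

37.1

The virtual corner opposite Q is at (-32.7, -28.9). The tangent condition forces NS to be normal to TS and A1 meets LU tangentially, so NL is at right angles to LU, with radius 9.5, so the center N sits 9.5 in from both sides at N = (-23.2, -19.4). That places the tangent points at S = (-32.7, -19.4) on TS and L = (-23.2, -28.9) on LU. Then |QL| = |L − Q| = 37.1.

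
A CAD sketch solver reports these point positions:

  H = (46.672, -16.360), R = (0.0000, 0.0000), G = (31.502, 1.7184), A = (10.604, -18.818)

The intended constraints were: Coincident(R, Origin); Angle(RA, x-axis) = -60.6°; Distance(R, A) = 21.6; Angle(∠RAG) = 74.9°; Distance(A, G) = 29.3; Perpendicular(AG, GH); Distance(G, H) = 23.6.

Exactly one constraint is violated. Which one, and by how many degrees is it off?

Perpendicular(AG, GH) — off by 4.50°.

R = (0.00, 0.00) ✓; RA at -60.60° ✓; |RA| = 21.60 ✓; ∠RAG = 74.90° ✓; |AG| = 29.30 ✓; ∠(AG, GH) = 94.50° ✗; |GH| = 23.60 ✓.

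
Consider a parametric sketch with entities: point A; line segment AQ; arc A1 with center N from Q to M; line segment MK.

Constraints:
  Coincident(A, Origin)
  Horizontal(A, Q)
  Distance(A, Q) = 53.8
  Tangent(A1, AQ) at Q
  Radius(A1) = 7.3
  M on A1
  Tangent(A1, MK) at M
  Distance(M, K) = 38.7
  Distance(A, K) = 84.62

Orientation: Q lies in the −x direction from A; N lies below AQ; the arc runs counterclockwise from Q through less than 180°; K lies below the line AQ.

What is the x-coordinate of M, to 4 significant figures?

-60.66

Checks: |NM| = 7.300 ✓; ∠(NM, MK) = 90.00° ✓; |MK| = 38.70 ✓; |AK| = 84.62 ✓.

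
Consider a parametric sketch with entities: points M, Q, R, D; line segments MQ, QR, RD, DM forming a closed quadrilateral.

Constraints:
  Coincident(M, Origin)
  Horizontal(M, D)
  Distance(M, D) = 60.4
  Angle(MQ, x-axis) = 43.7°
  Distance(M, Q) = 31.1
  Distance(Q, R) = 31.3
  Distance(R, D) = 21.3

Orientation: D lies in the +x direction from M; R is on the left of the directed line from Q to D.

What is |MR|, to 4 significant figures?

57.44

M is at the origin; MD is horizontal with |MD| = 60.4 and D in +x, so D = (60.4, 0). MQ runs at 43.7° with |MQ| = 31.1, so Q = (22.48, 21.49). R is determined by |QR| = 31.3 and |RD| = 21.3 together: it lies at the intersection of circle(Q, 31.3) and circle(D, 21.3). With |QD| = 43.58, the foot of the radical line on QD is 27.83 from Q and the perpendicular offset is √(31.3² − 27.83²) = 14.33. Taking the left-of-QD solution: R = (53.76, 20.24).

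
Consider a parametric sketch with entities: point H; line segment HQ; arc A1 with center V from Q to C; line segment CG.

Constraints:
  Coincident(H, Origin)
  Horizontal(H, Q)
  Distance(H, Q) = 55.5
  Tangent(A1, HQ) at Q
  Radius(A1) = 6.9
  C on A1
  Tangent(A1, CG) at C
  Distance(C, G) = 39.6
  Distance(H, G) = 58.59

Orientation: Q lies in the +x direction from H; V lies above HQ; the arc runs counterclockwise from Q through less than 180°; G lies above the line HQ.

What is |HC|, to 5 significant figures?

62.162

H is at the origin; HQ is horizontal with |HQ| = 55.5 and Q on the +x side, so Q = (55.500, 0.0000). A1 meets HQ tangentially, so VQ is at right angles to HQ, so V = Q + (0, 6.9) = (55.500, 6.9000). Since VC ⟂ CG (tangency), |VG| = √(6.9² + 39.6²) = 40.197 regardless of where C sits on A1. So G lies on both circle(H, 58.59) and circle(V, 40.197); the above-HQ intersection is G = (39.127, 43.611). C is the foot of the tangent from G: C = (61.226, 10.751).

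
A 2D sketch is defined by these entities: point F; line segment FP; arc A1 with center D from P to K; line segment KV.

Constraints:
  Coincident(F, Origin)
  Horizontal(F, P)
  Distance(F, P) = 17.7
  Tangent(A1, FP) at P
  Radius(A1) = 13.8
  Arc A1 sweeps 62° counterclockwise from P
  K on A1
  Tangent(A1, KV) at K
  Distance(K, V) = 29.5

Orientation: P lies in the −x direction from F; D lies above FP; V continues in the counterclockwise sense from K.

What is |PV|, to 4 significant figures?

42.32

On A1, P sits at bearing -90° from D; a 62° counterclockwise sweep puts K at bearing -28°, so K = D + 13.8·(cos -28°, sin -28°) = (-5.515, 7.321). A1 meets KV tangentially, so DK is at right angles to KV, so KV runs along (−sin -28°, cos -28°); with |KV| = 29.5, V = (8.334, 33.37). Then |PV| = |V − P| = 42.32.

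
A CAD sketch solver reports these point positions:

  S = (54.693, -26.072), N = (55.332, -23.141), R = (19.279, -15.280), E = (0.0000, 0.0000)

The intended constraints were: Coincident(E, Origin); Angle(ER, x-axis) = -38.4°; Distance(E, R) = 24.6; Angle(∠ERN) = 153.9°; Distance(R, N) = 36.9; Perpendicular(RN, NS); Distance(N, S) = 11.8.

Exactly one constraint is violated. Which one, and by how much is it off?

Distance(N, S) = 11.8 — off by 8.80.

E = (0.00, 0.00) ✓; ER at -38.40° ✓; |ER| = 24.60 ✓; ∠ERN = 153.9° ✓; |RN| = 36.90 ✓; ∠(RN, NS) = 90.00° ✓; |NS| = 3.000 ✗.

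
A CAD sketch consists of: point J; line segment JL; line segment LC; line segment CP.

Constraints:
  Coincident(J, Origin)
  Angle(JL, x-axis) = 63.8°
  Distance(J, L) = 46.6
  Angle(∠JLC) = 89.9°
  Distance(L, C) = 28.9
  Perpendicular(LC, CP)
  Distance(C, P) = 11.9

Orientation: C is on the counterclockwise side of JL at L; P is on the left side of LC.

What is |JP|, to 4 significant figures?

45.11

∠JLC = 89.9°, so LC runs at 63.8° + (180° − 89.9°) = 153.9° from the x-axis; with |LC| = 28.9, C = L + 28.9·(cos 153.9°, sin 153.9°) = (-5.379, 54.53). The perpendicularity gives CP at right angles to LC; with |CP| = 11.9 on the left of LC, P = C + 11.9·(-0.4399, -0.8980) = (-10.61, 43.84). Then |JP| = |P − J| = 45.11.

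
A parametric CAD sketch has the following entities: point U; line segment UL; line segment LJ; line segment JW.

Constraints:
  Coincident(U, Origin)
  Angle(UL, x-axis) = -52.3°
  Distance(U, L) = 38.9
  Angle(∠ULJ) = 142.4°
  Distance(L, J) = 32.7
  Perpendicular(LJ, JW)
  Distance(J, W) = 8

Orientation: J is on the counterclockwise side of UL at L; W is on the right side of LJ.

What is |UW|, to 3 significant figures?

71.0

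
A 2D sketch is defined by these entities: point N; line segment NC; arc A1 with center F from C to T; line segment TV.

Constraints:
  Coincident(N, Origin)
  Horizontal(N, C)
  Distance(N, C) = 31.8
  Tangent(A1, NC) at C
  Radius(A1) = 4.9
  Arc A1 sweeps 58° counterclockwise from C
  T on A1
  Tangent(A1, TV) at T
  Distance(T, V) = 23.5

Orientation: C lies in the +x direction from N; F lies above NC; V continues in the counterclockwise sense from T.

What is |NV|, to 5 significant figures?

53.270

On A1, C sits at bearing -90° from F; a 58° counterclockwise sweep puts T at bearing -32°, so T = F + 4.9·(cos -32°, sin -32°) = (35.955, 2.3034). A1 meets TV tangentially, so FT is at right angles to TV, so TV runs along (−sin -32°, cos -32°); with |TV| = 23.5, V = (48.409, 22.233). Then |NV| = |V − N| = 53.270.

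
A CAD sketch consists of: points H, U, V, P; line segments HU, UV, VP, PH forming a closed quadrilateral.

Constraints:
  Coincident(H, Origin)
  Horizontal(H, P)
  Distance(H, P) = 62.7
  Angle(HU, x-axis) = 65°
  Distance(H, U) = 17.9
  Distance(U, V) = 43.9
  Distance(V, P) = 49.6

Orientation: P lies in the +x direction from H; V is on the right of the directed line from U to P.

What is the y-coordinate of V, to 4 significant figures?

-25.78

Checks: |UV| = 43.90 ✓; |VP| = 49.60 ✓.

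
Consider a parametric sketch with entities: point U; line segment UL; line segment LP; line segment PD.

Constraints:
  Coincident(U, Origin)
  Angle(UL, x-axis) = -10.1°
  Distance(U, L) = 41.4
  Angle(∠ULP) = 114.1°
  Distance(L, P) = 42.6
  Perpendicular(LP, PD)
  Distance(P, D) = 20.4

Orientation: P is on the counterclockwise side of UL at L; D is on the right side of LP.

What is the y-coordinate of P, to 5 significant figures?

27.973

U is at the origin; UL runs at -10.1° with length 41.4, so L = 41.4·(cos -10.1°, sin -10.1°) = (40.758, -7.2602). ∠ULP = 114.1°, so LP runs at -10.1° + (180° − 114.1°) = 55.800° from the x-axis; with |LP| = 42.6, P = L + 42.6·(cos 55.800°, sin 55.800°) = (64.703, 27.973). So P.y = 27.973.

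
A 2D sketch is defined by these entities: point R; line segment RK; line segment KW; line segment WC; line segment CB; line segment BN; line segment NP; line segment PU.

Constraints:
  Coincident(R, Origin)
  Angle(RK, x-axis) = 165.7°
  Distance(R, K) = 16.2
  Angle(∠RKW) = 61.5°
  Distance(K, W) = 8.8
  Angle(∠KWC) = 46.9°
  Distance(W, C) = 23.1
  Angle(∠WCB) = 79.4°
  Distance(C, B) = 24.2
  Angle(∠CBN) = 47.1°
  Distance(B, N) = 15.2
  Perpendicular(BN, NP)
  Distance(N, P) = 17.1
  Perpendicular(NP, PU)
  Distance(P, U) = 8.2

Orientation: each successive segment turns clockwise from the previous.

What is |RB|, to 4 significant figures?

33.59

R is at the origin; RK runs at 165.7° with length 16.2, so K = (-15.70, 4.001). ∠RKW = 61.5° gives KW at 47.20° from the x-axis; with |KW| = 8.8, W = (-9.719, 10.46). ∠KWC = 46.9° gives WC at -85.90° from the x-axis; with |WC| = 23.1, C = (-8.067, -12.58). ∠WCB = 79.4° gives CB at 173.5° from the x-axis; with |CB| = 24.2, B = (-32.11, -9.843). Then |RB| = |B − R| = 33.59.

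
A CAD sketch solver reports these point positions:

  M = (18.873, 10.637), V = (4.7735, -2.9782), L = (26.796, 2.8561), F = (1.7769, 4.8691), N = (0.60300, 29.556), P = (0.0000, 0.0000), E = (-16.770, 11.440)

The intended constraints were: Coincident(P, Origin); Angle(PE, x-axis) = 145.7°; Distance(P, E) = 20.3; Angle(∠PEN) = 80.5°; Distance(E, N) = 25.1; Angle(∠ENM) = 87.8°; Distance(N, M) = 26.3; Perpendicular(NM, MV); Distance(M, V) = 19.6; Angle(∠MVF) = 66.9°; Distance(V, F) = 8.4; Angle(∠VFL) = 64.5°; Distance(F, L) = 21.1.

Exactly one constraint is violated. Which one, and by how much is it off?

Distance(F, L) = 21.1 — off by 4.00.

P = (0.00, 0.00) ✓; PE at 145.7° ✓; |PE| = 20.30 ✓; ∠PEN = 80.50° ✓; |EN| = 25.10 ✓; ∠ENM = 87.80° ✓; |NM| = 26.30 ✓; ∠(NM, MV) = 90.00° ✓; |MV| = 19.60 ✓; ∠MVF = 66.90° ✓; |VF| = 8.400 ✓; ∠VFL = 64.50° ✓; |FL| = 25.10 ✗.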